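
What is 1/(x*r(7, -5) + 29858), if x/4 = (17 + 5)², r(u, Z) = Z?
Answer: 1/20178 ≈ 4.9559e-5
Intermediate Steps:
x = 1936 (x = 4*(17 + 5)² = 4*22² = 4*484 = 1936)
1/(x*r(7, -5) + 29858) = 1/(1936*(-5) + 29858) = 1/(-9680 + 29858) = 1/20178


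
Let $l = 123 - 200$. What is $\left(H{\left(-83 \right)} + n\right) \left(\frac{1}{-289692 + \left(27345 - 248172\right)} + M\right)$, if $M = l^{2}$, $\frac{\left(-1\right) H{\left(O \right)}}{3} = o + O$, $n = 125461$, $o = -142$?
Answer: $\frac{381796914832400}{510519} \approx 7.4786 \cdot 10^{8}$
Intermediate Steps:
$H{\left(O \right)} = 426 - 3 O$ ($H{\left(O \right)} = - 3 \left(-142 + O\right) = 426 - 3 O$)
$l = -77$ ($l = 123 - 200 = -77$)
$M = 5929$ ($M = \left(-77\right)^{2} = 5929$)
$\left(H{\left(-83 \right)} + n\right) \left(\frac{1}{-289692 + \left(27345 - 248172\right)} + M\right) = \left(\left(426 - -249\right) + 125461\right) \left(\frac{1}{-289692 + \left(27345 - 248172\right)} + 5929\right) = \left(\left(426 + 249\right) + 125461\right) \left(\frac{1}{-289692 + \left(27345 - 248172\right)} + 5929\right) = \left(675 + 125461\right) \left(\frac{1}{-289692 - 220827} + 5929\right) = 126136 \left(\frac{1}{-510519} + 5929\right) = 126136 \left(- \frac{1}{510519} + 5929\right) = 126136 \cdot \frac{3026867150}{510519} = \frac{381796914832400}{510519}$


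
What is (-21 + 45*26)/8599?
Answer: 1149/8599 ≈ 0.13362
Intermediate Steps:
(-21 + 45*26)/8599 = (-21 + 1170)*(1/8599) = 1149*(1/8599) = 1149/8599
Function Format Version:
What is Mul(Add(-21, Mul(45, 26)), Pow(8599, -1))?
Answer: Rational(1149, 8599) ≈ 0.13362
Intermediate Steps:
Mul(Add(-21, Mul(45, 26)), Pow(8599, -1)) = Mul(Add(-21, 1170), Rational(1, 8599)) = Mul(1149, Rational(1, 8599)) = Rational(1149, 8599)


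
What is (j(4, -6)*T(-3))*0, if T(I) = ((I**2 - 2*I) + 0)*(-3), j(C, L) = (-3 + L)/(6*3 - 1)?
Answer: 0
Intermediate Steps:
j(C, L) = -3/17 + L/17 (j(C, L) = (-3 + L)/(18 - 1) = (-3 + L)/17 = (-3 + L)*(1/17) = -3/17 + L/17)
T(I) = -3*I**2 + 6*I (T(I) = (I**2 - 2*I)*(-3) = -3*I**2 + 6*I)
(j(4, -6)*T(-3))*0 = ((-3/17 + (1/17)*(-6))*(3*(-3)*(2 - 1*(-3))))*0 = ((-3/17 - 6/17)*(3*(-3)*(2 + 3)))*0 = -27*(-3)*5/17*0 = -9/17*(-45)*0 = (405/17)*0 = 0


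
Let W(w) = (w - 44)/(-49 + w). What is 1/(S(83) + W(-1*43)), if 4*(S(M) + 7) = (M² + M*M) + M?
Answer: 46/159123 ≈ 0.00028908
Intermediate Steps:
W(w) = (-44 + w)/(-49 + w)
S(M) = -7 + M²/2 + M/4 (S(M) = -7 + ((M² + M*M) + M)/4 = -7 + ((M² + M²) + M)/4 = -7 + (2*M² + M)/4 = -7 + (M + 2*M²)/4 = -7 + (M²/2 + M/4) = -7 + M²/2 + M/4)
1/(S(83) + W(-1*43)) = 1/((-7 + (½)*83² + (¼)*83) + (-44 - 1*43)/(-49 - 1*43)) = 1/((-7 + (½)*6889 + 83/4) + (-44 - 43)/(-49 - 43)) = 1/((-7 + 6889/2 + 83/4) - 87/(-92)) = 1/(13833/4 - 1/92*(-87)) = 1/(13833/4 + 87/92) = 1/(159123/46) = 46/159123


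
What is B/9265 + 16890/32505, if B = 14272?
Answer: 41359814/20077255 ≈ 2.0600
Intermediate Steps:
B/9265 + 16890/32505 = 14272/9265 + 16890/32505 = 14272*(1/9265) + 16890*(1/32505) = 14272/9265 + 1126/2167 = 41359814/20077255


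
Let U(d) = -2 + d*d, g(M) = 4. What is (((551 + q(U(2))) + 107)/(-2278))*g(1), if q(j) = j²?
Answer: -1324/1139 ≈ -1.1624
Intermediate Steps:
U(d) = -2 + d²
(((551 + q(U(2))) + 107)/(-2278))*g(1) = (((551 + (-2 + 2²)²) + 107)/(-2278))*4 = (((551 + (-2 + 4)²) + 107)*(-1/2278))*4 = (((551 + 2²) + 107)*(-1/2278))*4 = (((551 + 4) + 107)*(-1/2278))*4 = ((555 + 107)*(-1/2278))*4 = (662*(-1/2278))*4 = -331/1139*4 = -1324/1139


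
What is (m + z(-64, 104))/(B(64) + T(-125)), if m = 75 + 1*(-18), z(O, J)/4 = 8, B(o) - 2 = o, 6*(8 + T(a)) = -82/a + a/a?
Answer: 22250/14569 ≈ 1.5272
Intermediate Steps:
T(a) = -47/6 - 41/(3*a) (T(a) = -8 + (-82/a + a/a)/6 = -8 + (-82/a + 1)/6 = -8 + (1 - 82/a)/6 = -8 + (1/6 - 41/(3*a)) = -47/6 - 41/(3*a))
B(o) = 2 + o
z(O, J) = 32 (z(O, J) = 4*8 = 32)
m = 57 (m = 75 - 18 = 57)
(m + z(-64, 104))/(B(64) + T(-125)) = (57 + 32)/((2 + 64) + (1/6)*(-82 - 47*(-125))/(-125)) = 89/(66 + (1/6)*(-1/125)*(-82 + 5875)) = 89/(66 + (1/6)*(-1/125)*5793) = 89/(66 - 1931/250) = 89/(14569/250) = 89*(250/14569) = 22250/14569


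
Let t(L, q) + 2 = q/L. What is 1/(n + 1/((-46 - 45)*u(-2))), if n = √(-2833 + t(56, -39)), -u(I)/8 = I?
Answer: -1456/6011494945 - 75712*I*√2223186/6011494945 ≈ -2.422e-7 - 0.018779*I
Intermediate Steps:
u(I) = -8*I
t(L, q) = -2 + q/L
n = I*√2223186/28 (n = √(-2833 + (-2 - 39/56)) = √(-2833 - 151/56) = √(-158799/56) = I*√2223186/28 ≈ 53.251*I)
1/(n + 1/((-46 - 45)*u(-2))) = 1/(I*√2223186/28 + 1/((-46 - 45)*(-8*(-2)))) = 1/(I*√2223186/28 + 1/(-91*16)) = 1/(I*√2223186/28 + 1/(-1456)) = 1/(I*√2223186/28 - 1/1456) = 1/(-1/1456 + I*√2223186/28)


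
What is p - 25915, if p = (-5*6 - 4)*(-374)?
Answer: -13199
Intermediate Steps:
p = 12716 (p = (-30 - 4)*(-374) = -34*(-374) = 12716)
p - 25915 = 12716 - 25915 = -13199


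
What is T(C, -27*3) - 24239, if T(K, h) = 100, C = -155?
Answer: -24139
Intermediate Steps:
T(C, -27*3) - 24239 = 100 - 24239 = -24139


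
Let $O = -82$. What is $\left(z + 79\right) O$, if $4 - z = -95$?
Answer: $-14596$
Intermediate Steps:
$z = 99$ ($z = 4 - -95 = 4 + 95 = 99$)
$\left(z + 79\right) O = \left(99 + 79\right) \left(-82\right) = 178 \left(-82\right) = -14596$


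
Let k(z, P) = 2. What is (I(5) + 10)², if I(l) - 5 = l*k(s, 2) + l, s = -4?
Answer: 900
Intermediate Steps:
I(l) = 5 + 3*l (I(l) = 5 + (l*2 + l) = 5 + (2*l + l) = 5 + 3*l)
(I(5) + 10)² = ((5 + 3*5) + 10)² = ((5 + 15) + 10)² = (20 + 10)² = 30² = 900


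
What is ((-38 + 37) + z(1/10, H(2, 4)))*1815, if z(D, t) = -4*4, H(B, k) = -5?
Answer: -30855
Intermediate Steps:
z(D, t) = -16
((-38 + 37) + z(1/10, H(2, 4)))*1815 = ((-38 + 37) - 16)*1815 = (-1 - 16)*1815 = -17*1815 = -30855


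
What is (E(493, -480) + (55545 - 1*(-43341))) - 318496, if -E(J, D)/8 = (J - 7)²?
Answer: -2109178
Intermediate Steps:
E(J, D) = -8*(-7 + J)² (E(J, D) = -8*(J - 7)² = -8*(-7 + J)²)
(E(493, -480) + (55545 - 1*(-43341))) - 318496 = (-8*(-7 + 493)² + (55545 - 1*(-43341))) - 318496 = (-8*486² + (55545 + 43341)) - 318496 = (-8*236196 + 98886) - 318496 = (-1889568 + 98886) - 318496 = -1790682 - 318496 = -2109178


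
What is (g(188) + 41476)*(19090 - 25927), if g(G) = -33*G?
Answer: -241154664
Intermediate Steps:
(g(188) + 41476)*(19090 - 25927) = (-33*188 + 41476)*(19090 - 25927) = (-6204 + 41476)*(-6837) = 35272*(-6837) = -241154664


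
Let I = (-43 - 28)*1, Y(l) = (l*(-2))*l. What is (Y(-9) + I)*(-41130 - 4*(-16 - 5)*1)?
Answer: 9563718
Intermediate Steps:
Y(l) = -2*l**2 (Y(l) = (-2*l)*l = -2*l**2)
I = -71 (I = -71*1 = -71)
(Y(-9) + I)*(-41130 - 4*(-16 - 5)*1) = (-2*(-9)**2 - 71)*(-41130 - 4*(-16 - 5)*1) = (-2*81 - 71)*(-41130 - 4*(-21)*1) = (-162 - 71)*(-41130 + 84*1) = -233*(-41130 + 84) = -233*(-41046) = 9563718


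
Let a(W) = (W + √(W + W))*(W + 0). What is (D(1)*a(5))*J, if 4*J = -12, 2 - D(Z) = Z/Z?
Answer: -75 - 15*√10 ≈ -122.43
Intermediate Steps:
D(Z) = 1 (D(Z) = 2 - Z/Z = 2 - 1*1 = 2 - 1 = 1)
J = -3 (J = (¼)*(-12) = -3)
a(W) = W*(W + √2*√W) (a(W) = (W + √(2*W))*W = (W + √2*√W)*W = W*(W + √2*√W))
(D(1)*a(5))*J = (1*(5² + √2*5^(3/2)))*(-3) = (1*(25 + √2*(5*√5)))*(-3) = (1*(25 + 5*√10))*(-3) = (25 + 5*√10)*(-3) = -75 - 15*√10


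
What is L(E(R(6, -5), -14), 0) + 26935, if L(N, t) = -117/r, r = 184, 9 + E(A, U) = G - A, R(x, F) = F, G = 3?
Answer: 4955923/184 ≈ 26934.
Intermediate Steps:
E(A, U) = -6 - A (E(A, U) = -9 + (3 - A) = -6 - A)
L(N, t) = -117/184
L(E(R(6, -5), -14), 0) + 26935 = -117/184 + 26935 = 4955923/184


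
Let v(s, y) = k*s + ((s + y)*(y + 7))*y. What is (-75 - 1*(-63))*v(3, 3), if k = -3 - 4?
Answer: -1908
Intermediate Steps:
k = -7
v(s, y) = -7*s + y*(7 + y)*(s + y) (v(s, y) = -7*s + ((s + y)*(y + 7))*y = -7*s + ((s + y)*(7 + y))*y = -7*s + ((7 + y)*(s + y))*y = -7*s + y*(7 + y)*(s + y))
(-75 - 1*(-63))*v(3, 3) = (-75 - 1*(-63))*(3³ - 7*3 + 7*3² + 3*3² + 7*3*3) = (-75 + 63)*(27 - 21 + 7*9 + 3*9 + 63) = -12*(27 - 21 + 63 + 27 + 63) = -12*159 = -1908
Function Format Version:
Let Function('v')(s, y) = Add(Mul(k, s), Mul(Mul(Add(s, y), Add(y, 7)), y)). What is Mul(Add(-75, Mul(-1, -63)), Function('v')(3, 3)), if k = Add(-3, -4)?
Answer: -1908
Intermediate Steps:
k = -7
Function('v')(s, y) = Add(Mul(-7, s), Mul(y, Add(7, y), Add(s, y))) (Function('v')(s, y) = Add(Mul(-7, s), Mul(Mul(Add(s, y), Add(y, 7)), y)) = Add(Mul(-7, s), Mul(Mul(Add(s, y), Add(7, y)), y)) = Add(Mul(-7, s), Mul(Mul(Add(7, y), Add(s, y)), y)) = Add(Mul(-7, s), Mul(y, Add(7, y), Add(s, y))))
Mul(Add(-75, Mul(-1, -63)), Function('v')(3, 3)) = Mul(Add(-75, Mul(-1, -63)), Add(Pow(3, 3), Mul(-7, 3), Mul(7, Pow(3, 2)), Mul(3, Pow(3, 2)), Mul(7, 3, 3))) = Mul(Add(-75, 63), Add(27, -21, Mul(7, 9), Mul(3, 9), 63)) = Mul(-12, Add(27, -21, 63, 27, 63)) = Mul(-12, 159) = -1908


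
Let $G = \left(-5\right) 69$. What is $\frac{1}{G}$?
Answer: $- \frac{1}{345} \approx -0.0028986$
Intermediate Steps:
$G = -345$
$\frac{1}{G} = \frac{1}{-345} = - \frac{1}{345}$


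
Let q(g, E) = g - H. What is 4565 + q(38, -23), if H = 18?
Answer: 4585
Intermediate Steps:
q(g, E) = -18 + g (q(g, E) = g - 1*18 = g - 18 = -18 + g)
4565 + q(38, -23) = 4565 + (-18 + 38) = 4565 + 20 = 4585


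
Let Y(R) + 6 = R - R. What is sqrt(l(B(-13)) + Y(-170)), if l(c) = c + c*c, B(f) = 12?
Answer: 5*sqrt(6) ≈ 12.247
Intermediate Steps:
Y(R) = -6 (Y(R) = -6 + (R - R) = -6 + 0 = -6)
l(c) = c + c**2
sqrt(l(B(-13)) + Y(-170)) = sqrt(12*(1 + 12) - 6) = sqrt(12*13 - 6) = sqrt(156 - 6) = sqrt(150) = 5*sqrt(6)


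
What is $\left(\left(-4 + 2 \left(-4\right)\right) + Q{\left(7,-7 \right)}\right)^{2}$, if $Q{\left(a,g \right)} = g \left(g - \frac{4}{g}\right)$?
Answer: $1089$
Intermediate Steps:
$\left(\left(-4 + 2 \left(-4\right)\right) + Q{\left(7,-7 \right)}\right)^{2} = \left(\left(-4 + 2 \left(-4\right)\right) - \left(4 - \left(-7\right)^{2}\right)\right)^{2} = \left(\left(-4 - 8\right) + \left(-4 + 49\right)\right)^{2} = \left(-12 + 45\right)^{2} = 33^{2} = 1089$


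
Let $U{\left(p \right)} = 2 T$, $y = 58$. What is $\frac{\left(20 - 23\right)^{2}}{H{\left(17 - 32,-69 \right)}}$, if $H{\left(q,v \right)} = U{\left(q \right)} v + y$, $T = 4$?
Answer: $- \frac{9}{494} \approx -0.018219$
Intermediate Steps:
$U{\left(p \right)} = 8$ ($U{\left(p \right)} = 2 \cdot 4 = 8$)
$H{\left(q,v \right)} = 58 + 8 v$ ($H{\left(q,v \right)} = 8 v + 58 = 58 + 8 v$)
$\frac{\left(20 - 23\right)^{2}}{H{\left(17 - 32,-69 \right)}} = \frac{\left(20 - 23\right)^{2}}{58 + 8 \left(-69\right)} = \frac{\left(-3\right)^{2}}{58 - 552} = \frac{9}{-494} = 9 \left(- \frac{1}{494}\right) = - \frac{9}{494}$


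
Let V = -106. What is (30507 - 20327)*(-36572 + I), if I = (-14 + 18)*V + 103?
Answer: -375570740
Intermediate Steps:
I = -321 (I = (-14 + 18)*(-106) + 103 = 4*(-106) + 103 = -424 + 103 = -321)
(30507 - 20327)*(-36572 + I) = (30507 - 20327)*(-36572 - 321) = 10180*(-36893) = -375570740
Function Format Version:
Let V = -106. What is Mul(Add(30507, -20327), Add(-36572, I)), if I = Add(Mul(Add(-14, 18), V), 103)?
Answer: -375570740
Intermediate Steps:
I = -321 (I = Add(Mul(Add(-14, 18), -106), 103) = Add(Mul(4, -106), 103) = Add(-424, 103) = -321)
Mul(Add(30507, -20327), Add(-36572, I)) = Mul(Add(30507, -20327), Add(-36572, -321)) = Mul(10180, -36893) = -375570740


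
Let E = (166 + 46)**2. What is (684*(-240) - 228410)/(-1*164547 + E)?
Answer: 392570/119603 ≈ 3.2823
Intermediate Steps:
E = 44944 (E = 212**2 = 44944)
(684*(-240) - 228410)/(-1*164547 + E) = (684*(-240) - 228410)/(-1*164547 + 44944) = (-164160 - 228410)/(-164547 + 44944) = -392570/(-119603) = -392570*(-1/119603) = 392570/119603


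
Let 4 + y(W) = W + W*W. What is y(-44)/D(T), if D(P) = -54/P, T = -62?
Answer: 58528/27 ≈ 2167.7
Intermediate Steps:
y(W) = -4 + W + W**2 (y(W) = -4 + (W + W*W) = -4 + (W + W**2) = -4 + W + W**2)
y(-44)/D(T) = (-4 - 44 + (-44)**2)/((-54/(-62))) = (-4 - 44 + 1936)/((-54*(-1/62))) = 1888/(27/31) = 1888*(31/27) = 58528/27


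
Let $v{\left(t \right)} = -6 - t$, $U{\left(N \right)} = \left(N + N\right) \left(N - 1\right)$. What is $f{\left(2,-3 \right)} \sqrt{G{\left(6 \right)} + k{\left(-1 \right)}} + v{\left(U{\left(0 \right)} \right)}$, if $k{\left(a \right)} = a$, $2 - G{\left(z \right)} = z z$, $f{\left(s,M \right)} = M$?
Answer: $-6 - 3 i \sqrt{35} \approx -6.0 - 17.748 i$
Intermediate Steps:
$U{\left(N \right)} = 2 N \left(-1 + N\right)$
$G{\left(z \right)} = 2 - z^{2}$ ($G{\left(z \right)} = 2 - z z = 2 - z^{2}$)
$f{\left(2,-3 \right)} \sqrt{G{\left(6 \right)} + k{\left(-1 \right)}} + v{\left(U{\left(0 \right)} \right)} = - 3 \sqrt{\left(2 - 6^{2}\right) - 1} - \left(6 + 2 \cdot 0 \left(-1 + 0\right)\right) = - 3 \sqrt{\left(2 - 36\right) - 1} - \left(6 + 2 \cdot 0 \left(-1\right)\right) = - 3 \sqrt{\left(2 - 36\right) - 1} - 6 = - 3 \sqrt{-34 - 1} + \left(-6 + 0\right) = - 3 \sqrt{-35} - 6 = - 3 i \sqrt{35} - 6 = -6 - 3 i \sqrt{35}$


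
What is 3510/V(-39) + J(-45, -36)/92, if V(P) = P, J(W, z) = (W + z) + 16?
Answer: -8345/92 ≈ -90.707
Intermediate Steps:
J(W, z) = 16 + W + z
3510/V(-39) + J(-45, -36)/92 = 3510/(-39) + (16 - 45 - 36)/92 = 3510*(-1/39) - 65*1/92 = -90 - 65/92 = -8345/92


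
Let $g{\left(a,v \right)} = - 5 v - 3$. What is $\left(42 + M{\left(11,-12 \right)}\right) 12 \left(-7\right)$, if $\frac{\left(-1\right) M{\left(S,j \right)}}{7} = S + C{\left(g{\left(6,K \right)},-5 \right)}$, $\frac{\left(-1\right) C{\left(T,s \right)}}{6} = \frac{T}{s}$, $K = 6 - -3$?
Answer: $- \frac{154644}{5} \approx -30929.0$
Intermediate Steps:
$K = 9$ ($K = 6 + 3 = 9$)
$g{\left(a,v \right)} = -3 - 5 v$
$C{\left(T,s \right)} = - \frac{6 T}{s}$ ($C{\left(T,s \right)} = - 6 \frac{T}{s} = - \frac{6 T}{s}$)
$M{\left(S,j \right)} = \frac{2016}{5} - 7 S$ ($M{\left(S,j \right)} = - 7 \left(S - \frac{6 \left(-3 - 45\right)}{-5}\right) = - 7 \left(S - 6 \left(-3 - 45\right) \left(- \frac{1}{5}\right)\right) = - 7 \left(S - \left(-288\right) \left(- \frac{1}{5}\right)\right) = - 7 \left(S - \frac{288}{5}\right) = - 7 \left(- \frac{288}{5} + S\right) = \frac{2016}{5} - 7 S$)
$\left(42 + M{\left(11,-12 \right)}\right) 12 \left(-7\right) = \left(42 + \left(\frac{2016}{5} - 77\right)\right) 12 \left(-7\right) = \left(42 + \left(\frac{2016}{5} - 77\right)\right) \left(-84\right) = \left(42 + \frac{1631}{5}\right) \left(-84\right) = \frac{1841}{5} \left(-84\right) = - \frac{154644}{5}$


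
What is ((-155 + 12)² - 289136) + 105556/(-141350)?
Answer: -1726318773/6425 ≈ -2.6869e+5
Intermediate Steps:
((-155 + 12)² - 289136) + 105556/(-141350) = ((-143)² - 289136) + 105556*(-1/141350) = (20449 - 289136) - 4798/6425 = -268687 - 4798/6425 = -1726318773/6425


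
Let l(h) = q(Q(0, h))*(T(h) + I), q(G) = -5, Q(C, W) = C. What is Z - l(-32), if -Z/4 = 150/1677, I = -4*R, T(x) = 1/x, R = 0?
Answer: -9195/17888 ≈ -0.51403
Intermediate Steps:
T(x) = 1/x
I = 0 (I = -4*0 = 0)
l(h) = -5/h (l(h) = -5*(1/h + 0) = -5/h)
Z = -200/559 (Z = -600/1677 = -4*50/559 = -200/559 ≈ -0.35778)
Z - l(-32) = -200/559 - (-5)/(-32) = -200/559 - (-5)*(-1)/32 = -200/559 - 1*5/32 = -200/559 - 5/32 = -9195/17888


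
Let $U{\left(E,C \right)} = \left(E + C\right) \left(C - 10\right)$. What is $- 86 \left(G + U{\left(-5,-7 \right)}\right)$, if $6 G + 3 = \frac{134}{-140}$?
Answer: $- \frac{3672329}{210} \approx -17487.0$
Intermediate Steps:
$G = - \frac{277}{420}$ ($G = - \frac{1}{2} + \frac{134 \frac{1}{-140}}{6} = - \frac{1}{2} + \frac{134 \left(- \frac{1}{140}\right)}{6} = - \frac{1}{2} + \frac{1}{6} \left(- \frac{67}{70}\right) = - \frac{1}{2} - \frac{67}{420} = - \frac{277}{420} \approx -0.65952$)
$U{\left(E,C \right)} = \left(-10 + C\right) \left(C + E\right)$ ($U{\left(E,C \right)} = \left(C + E\right) \left(-10 + C\right) = \left(-10 + C\right) \left(C + E\right)$)
$- 86 \left(G + U{\left(-5,-7 \right)}\right) = - 86 \left(- \frac{277}{420} - \left(-155 - 49\right)\right) = - 86 \left(- \frac{277}{420} + \left(49 + 70 + 50 + 35\right)\right) = - 86 \left(- \frac{277}{420} + 204\right) = \left(-86\right) \frac{85403}{420} = - \frac{3672329}{210}$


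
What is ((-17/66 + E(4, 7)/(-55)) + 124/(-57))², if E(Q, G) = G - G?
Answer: 1034289/174724 ≈ 5.9196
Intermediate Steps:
E(Q, G) = 0
((-17/66 + E(4, 7)/(-55)) + 124/(-57))² = ((-17/66 + 0/(-55)) + 124/(-57))² = ((-17*1/66 + 0*(-1/55)) + 124*(-1/57))² = ((-17/66 + 0) - 124/57)² = (-17/66 - 124/57)² = (-1017/418)² = 1034289/174724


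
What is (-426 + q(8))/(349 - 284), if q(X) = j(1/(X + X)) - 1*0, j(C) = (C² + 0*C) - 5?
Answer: -22067/3328 ≈ -6.6307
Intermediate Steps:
j(C) = -5 + C² (j(C) = (C² + 0) - 5 = C² - 5 = -5 + C²)
q(X) = -5 + 1/(4*X²) (q(X) = (-5 + (1/(X + X))²) - 1*0 = (-5 + (1/(2*X))²) + 0 = (-5 + 1/(4*X²)) + 0 = -5 + 1/(4*X²))
(-426 + q(8))/(349 - 284) = (-426 + (-5 + (¼)/8²))/(349 - 284) = (-426 + (-5 + (¼)*(1/64)))/65 = (-426 + (-5 + 1/256))*(1/65) = (-426 - 1279/256)*(1/65) = -110335/256*1/65 = -22067/3328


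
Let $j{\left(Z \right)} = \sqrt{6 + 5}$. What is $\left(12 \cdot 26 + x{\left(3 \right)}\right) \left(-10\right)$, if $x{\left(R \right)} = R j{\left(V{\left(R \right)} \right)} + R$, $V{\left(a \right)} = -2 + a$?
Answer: $-3150 - 30 \sqrt{11} \approx -3249.5$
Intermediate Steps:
$j{\left(Z \right)} = \sqrt{11}$
$x{\left(R \right)} = R + R \sqrt{11}$ ($x{\left(R \right)} = R \sqrt{11} + R = R + R \sqrt{11}$)
$\left(12 \cdot 26 + x{\left(3 \right)}\right) \left(-10\right) = \left(12 \cdot 26 + 3 \left(1 + \sqrt{11}\right)\right) \left(-10\right) = \left(312 + \left(3 + 3 \sqrt{11}\right)\right) \left(-10\right) = \left(315 + 3 \sqrt{11}\right) \left(-10\right) = -3150 - 30 \sqrt{11}$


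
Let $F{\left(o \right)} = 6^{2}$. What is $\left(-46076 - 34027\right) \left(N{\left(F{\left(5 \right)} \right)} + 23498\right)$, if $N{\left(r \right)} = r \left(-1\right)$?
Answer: $-1879376586$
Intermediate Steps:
$F{\left(o \right)} = 36$
$N{\left(r \right)} = - r$
$\left(-46076 - 34027\right) \left(N{\left(F{\left(5 \right)} \right)} + 23498\right) = \left(-46076 - 34027\right) \left(\left(-1\right) 36 + 23498\right) = - 80103 \left(-36 + 23498\right) = \left(-80103\right) 23462 = -1879376586$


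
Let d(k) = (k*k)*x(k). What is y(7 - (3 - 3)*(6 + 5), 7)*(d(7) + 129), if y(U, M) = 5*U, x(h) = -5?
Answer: -4060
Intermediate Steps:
d(k) = -5*k**2 (d(k) = (k*k)*(-5) = k**2*(-5) = -5*k**2)
y(7 - (3 - 3)*(6 + 5), 7)*(d(7) + 129) = (5*(7 - (3 - 3)*(6 + 5)))*(-5*7**2 + 129) = (5*(7 - 0*11))*(-5*49 + 129) = (5*(7 - 1*0))*(-245 + 129) = (5*(7 + 0))*(-116) = (5*7)*(-116) = 35*(-116) = -4060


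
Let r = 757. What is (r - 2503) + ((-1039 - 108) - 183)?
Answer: -3076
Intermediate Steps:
(r - 2503) + ((-1039 - 108) - 183) = (757 - 2503) + ((-1039 - 108) - 183) = -1746 + (-1147 - 183) = -1746 - 1330 = -3076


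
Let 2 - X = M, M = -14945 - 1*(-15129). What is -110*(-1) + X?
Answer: -72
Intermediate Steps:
M = 184 (M = -14945 + 15129 = 184)
X = -182 (X = 2 - 1*184 = 2 - 184 = -182)
-110*(-1) + X = -110*(-1) - 182 = 110 - 182 = -72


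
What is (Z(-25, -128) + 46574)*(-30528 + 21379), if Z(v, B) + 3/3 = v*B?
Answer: -455373177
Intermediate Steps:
Z(v, B) = -1 + B*v (Z(v, B) = -1 + v*B = -1 + B*v)
(Z(-25, -128) + 46574)*(-30528 + 21379) = ((-1 - 128*(-25)) + 46574)*(-30528 + 21379) = ((-1 + 3200) + 46574)*(-9149) = (3199 + 46574)*(-9149) = 49773*(-9149) = -455373177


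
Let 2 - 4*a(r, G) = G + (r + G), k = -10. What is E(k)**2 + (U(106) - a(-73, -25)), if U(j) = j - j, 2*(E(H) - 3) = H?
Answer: -109/4 ≈ -27.250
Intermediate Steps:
E(H) = 3 + H/2
a(r, G) = 1/2 - G/2 - r/4 (a(r, G) = 1/2 - (G + (r + G))/4 = 1/2 - (G + (G + r))/4 = 1/2 - (r + 2*G)/4 = 1/2 + (-G/2 - r/4) = 1/2 - G/2 - r/4)
U(j) = 0
E(k)**2 + (U(106) - a(-73, -25)) = (3 + (1/2)*(-10))**2 + (0 - (1/2 - 1/2*(-25) - 1/4*(-73))) = (3 - 5)**2 + (0 - (1/2 + 25/2 + 73/4)) = (-2)**2 + (0 - 1*125/4) = 4 + (0 - 125/4) = 4 - 125/4 = -109/4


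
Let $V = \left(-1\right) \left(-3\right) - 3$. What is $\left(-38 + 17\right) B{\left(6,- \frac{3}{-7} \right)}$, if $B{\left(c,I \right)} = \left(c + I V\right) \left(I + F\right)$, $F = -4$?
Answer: $450$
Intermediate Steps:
$V = 0$ ($V = 3 - 3 = 0$)
$B{\left(c,I \right)} = c \left(-4 + I\right)$ ($B{\left(c,I \right)} = \left(c + I 0\right) \left(I - 4\right) = \left(c + 0\right) \left(-4 + I\right) = c \left(-4 + I\right)$)
$\left(-38 + 17\right) B{\left(6,- \frac{3}{-7} \right)} = \left(-38 + 17\right) 6 \left(-4 - \frac{3}{-7}\right) = - 21 \cdot 6 \left(-4 - - \frac{3}{7}\right) = - 21 \cdot 6 \left(-4 + \frac{3}{7}\right) = - 21 \cdot 6 \left(- \frac{25}{7}\right) = \left(-21\right) \left(- \frac{150}{7}\right) = 450$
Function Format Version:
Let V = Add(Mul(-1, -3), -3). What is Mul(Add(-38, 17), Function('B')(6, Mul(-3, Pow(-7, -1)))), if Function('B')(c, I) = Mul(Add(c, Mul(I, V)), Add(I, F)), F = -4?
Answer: 450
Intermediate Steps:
V = 0 (V = Add(3, -3) = 0)
Function('B')(c, I) = Mul(c, Add(-4, I)) (Function('B')(c, I) = Mul(Add(c, Mul(I, 0)), Add(I, -4)) = Mul(Add(c, 0), Add(-4, I)) = Mul(c, Add(-4, I)))
Mul(Add(-38, 17), Function('B')(6, Mul(-3, Pow(-7, -1)))) = Mul(Add(-38, 17), Mul(6, Add(-4, Mul(-3, Pow(-7, -1))))) = Mul(-21, Mul(6, Add(-4, Mul(-3, Rational(-1, 7))))) = Mul(-21, Mul(6, Add(-4, Rational(3, 7)))) = Mul(-21, Mul(6, Rational(-25, 7))) = Mul(-21, Rational(-150, 7)) = 450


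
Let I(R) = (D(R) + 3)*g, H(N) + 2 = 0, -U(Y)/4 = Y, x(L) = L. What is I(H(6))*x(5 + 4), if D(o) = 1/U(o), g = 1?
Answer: 225/8 ≈ 28.125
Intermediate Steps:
U(Y) = -4*Y
D(o) = -1/(4*o) (D(o) = 1/(-4*o) = -1/(4*o))
H(N) = -2 (H(N) = -2 + 0 = -2)
I(R) = 3 - 1/(4*R) (I(R) = (-1/(4*R) + 3)*1 = (3 - 1/(4*R))*1 = 3 - 1/(4*R))
I(H(6))*x(5 + 4) = (3 - 1/4/(-2))*(5 + 4) = (3 - 1/4*(-1/2))*9 = (3 + 1/8)*9 = (25/8)*9 = 225/8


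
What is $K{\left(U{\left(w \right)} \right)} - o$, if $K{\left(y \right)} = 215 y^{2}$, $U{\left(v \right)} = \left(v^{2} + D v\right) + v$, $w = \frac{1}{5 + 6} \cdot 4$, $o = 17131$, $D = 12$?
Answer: $- \frac{176480011}{14641} \approx -12054.0$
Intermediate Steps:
$w = \frac{4}{11}$ ($w = \frac{1}{11} \cdot 4 = \frac{4}{11} \approx 0.36364$)
$U{\left(v \right)} = v^{2} + 13 v$ ($U{\left(v \right)} = \left(v^{2} + 12 v\right) + v = v^{2} + 13 v$)
$K{\left(U{\left(w \right)} \right)} - o = 215 \left(\frac{4 \left(13 + \frac{4}{11}\right)}{11}\right)^{2} - 17131 = 215 \left(\frac{4}{11} \cdot \frac{147}{11}\right)^{2} - 17131 = 215 \left(\frac{588}{121}\right)^{2} - 17131 = 215 \cdot \frac{345744}{14641} - 17131 = \frac{74334960}{14641} - 17131 = - \frac{176480011}{14641}$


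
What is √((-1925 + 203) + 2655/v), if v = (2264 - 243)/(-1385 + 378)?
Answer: I*√12436722687/2021 ≈ 55.181*I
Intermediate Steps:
v = -2021/1007 (v = 2021/(-1007) = 2021*(-1/1007) = -2021/1007 ≈ -2.0070)
√((-1925 + 203) + 2655/v) = √((-1925 + 203) + 2655/(-2021/1007)) = √(-1722 + 2655*(-1007/2021)) = √(-1722 - 2673585/2021) = √(-6153747/2021) = I*√12436722687/2021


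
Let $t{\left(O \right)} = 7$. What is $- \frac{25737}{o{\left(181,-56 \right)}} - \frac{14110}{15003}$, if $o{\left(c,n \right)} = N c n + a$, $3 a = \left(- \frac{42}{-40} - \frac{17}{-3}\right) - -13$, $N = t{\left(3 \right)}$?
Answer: $- \frac{110683399490}{191590965531} \approx -0.57771$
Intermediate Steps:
$N = 7$
$a = \frac{1183}{180}$ ($a = \frac{\left(- \frac{42}{-40} - \frac{17}{-3}\right) - -13}{3} = \frac{\left(\left(-42\right) \left(- \frac{1}{40}\right) - - \frac{17}{3}\right) + 13}{3} = \frac{\left(\frac{21}{20} + \frac{17}{3}\right) + 13}{3} = \frac{\frac{403}{60} + 13}{3} = \frac{1}{3} \cdot \frac{1183}{60} = \frac{1183}{180} \approx 6.5722$)
$o{\left(c,n \right)} = \frac{1183}{180} + 7 c n$ ($o{\left(c,n \right)} = 7 c n + \frac{1183}{180} = \frac{1183}{180} + 7 c n$)
$- \frac{25737}{o{\left(181,-56 \right)}} - \frac{14110}{15003} = - \frac{25737}{\frac{1183}{180} + 7 \cdot 181 \left(-56\right)} - \frac{14110}{15003} = - \frac{25737}{\frac{1183}{180} - 70952} - \frac{14110}{15003} = - \frac{25737}{- \frac{12770177}{180}} - \frac{14110}{15003} = \left(-25737\right) \left(- \frac{180}{12770177}\right) - \frac{14110}{15003} = \frac{4632660}{12770177} - \frac{14110}{15003} = - \frac{110683399490}{191590965531}$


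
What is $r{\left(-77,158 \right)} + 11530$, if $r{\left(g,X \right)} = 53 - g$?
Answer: $11660$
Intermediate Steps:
$r{\left(-77,158 \right)} + 11530 = \left(53 - -77\right) + 11530 = \left(53 + 77\right) + 11530 = 130 + 11530 = 11660$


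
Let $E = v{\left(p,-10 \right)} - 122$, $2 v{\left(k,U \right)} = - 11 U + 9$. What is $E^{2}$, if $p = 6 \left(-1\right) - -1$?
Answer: $\frac{15625}{4} \approx 3906.3$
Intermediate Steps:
$p = -5$ ($p = -6 + 1 = -5$)
$v{\left(k,U \right)} = \frac{9}{2} - \frac{11 U}{2}$ ($v{\left(k,U \right)} = \frac{- 11 U + 9}{2} = \frac{9 - 11 U}{2} = \frac{9}{2} - \frac{11 U}{2}$)
$E = - \frac{125}{2}$ ($E = \left(\frac{9}{2} - -55\right) - 122 = \left(\frac{9}{2} + 55\right) - 122 = \frac{119}{2} - 122 = - \frac{125}{2} \approx -62.5$)
$E^{2} = \left(- \frac{125}{2}\right)^{2} = \frac{15625}{4}$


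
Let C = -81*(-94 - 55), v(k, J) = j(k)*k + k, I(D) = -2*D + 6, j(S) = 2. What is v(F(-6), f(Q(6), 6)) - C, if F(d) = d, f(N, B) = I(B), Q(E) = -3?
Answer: -12087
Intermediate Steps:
I(D) = 6 - 2*D
f(N, B) = 6 - 2*B
v(k, J) = 3*k (v(k, J) = 2*k + k = 3*k)
C = 12069 (C = -81*(-149) = 12069)
v(F(-6), f(Q(6), 6)) - C = 3*(-6) - 1*12069 = -18 - 12069 = -12087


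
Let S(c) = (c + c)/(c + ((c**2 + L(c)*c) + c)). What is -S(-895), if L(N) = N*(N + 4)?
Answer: -1/398276 ≈ -2.5108e-6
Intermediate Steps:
L(N) = N*(4 + N)
S(c) = 2*c/(c**2 + 2*c + c**2*(4 + c)) (S(c) = (c + c)/(c + ((c**2 + (c*(4 + c))*c) + c)) = (2*c)/(c + ((c**2 + c**2*(4 + c)) + c)) = (2*c)/(c + (c + c**2 + c**2*(4 + c))) = (2*c)/(c**2 + 2*c + c**2*(4 + c)) = 2*c/(c**2 + 2*c + c**2*(4 + c)))
-S(-895) = -2/(2 - 895 - 895*(4 - 895)) = -2/(2 - 895 - 895*(-891)) = -2/(2 - 895 + 797445) = -2/796552 = -1*1/398276 = -1/398276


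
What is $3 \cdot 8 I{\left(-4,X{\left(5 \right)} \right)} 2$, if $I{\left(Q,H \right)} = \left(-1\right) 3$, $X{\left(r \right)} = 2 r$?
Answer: $-144$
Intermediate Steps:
$I{\left(Q,H \right)} = -3$
$3 \cdot 8 I{\left(-4,X{\left(5 \right)} \right)} 2 = 3 \cdot 8 \left(-3\right) 2 = 24 \left(-3\right) 2 = \left(-72\right) 2 = -144$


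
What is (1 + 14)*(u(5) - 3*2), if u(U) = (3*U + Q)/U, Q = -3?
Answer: -54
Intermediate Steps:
u(U) = (-3 + 3*U)/U (u(U) = (3*U - 3)/U = (-3 + 3*U)/U)
(1 + 14)*(u(5) - 3*2) = (1 + 14)*((3 - 3/5) - 3*2) = 15*((3 - 3*1/5) - 6) = 15*((3 - 3/5) - 6) = 15*(12/5 - 6) = 15*(-18/5) = -54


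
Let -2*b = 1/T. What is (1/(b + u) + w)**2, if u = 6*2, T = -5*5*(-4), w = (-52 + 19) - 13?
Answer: 12133903716/5755201 ≈ 2108.3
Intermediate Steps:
w = -46 (w = -33 - 13 = -46)
T = 100 (T = -25*(-4) = 100)
u = 12
b = -1/200 (b = -1/2/100 = -1/2*1/100 = -1/200 ≈ -0.0050000)
(1/(b + u) + w)**2 = (1/(-1/200 + 12) - 46)**2 = (1/(2399/200) - 46)**2 = (200/2399 - 46)**2 = (-110154/2399)**2 = 12133903716/5755201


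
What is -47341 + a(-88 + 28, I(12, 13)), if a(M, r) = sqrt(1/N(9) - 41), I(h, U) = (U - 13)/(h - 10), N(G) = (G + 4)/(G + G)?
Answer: -47341 + I*sqrt(6695)/13 ≈ -47341.0 + 6.2941*I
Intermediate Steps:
N(G) = (4 + G)/(2*G) (N(G) = (4 + G)/((2*G)) = (4 + G)*(1/(2*G)) = (4 + G)/(2*G))
I(h, U) = (-13 + U)/(-10 + h)
a(M, r) = I*sqrt(6695)/13 (a(M, r) = sqrt(1/((1/2)*(4 + 9)/9) - 41) = sqrt(1/((1/2)*(1/9)*13) - 41) = sqrt(1/(13/18) - 41) = sqrt(18/13 - 41) = sqrt(-515/13) = I*sqrt(6695)/13)
-47341 + a(-88 + 28, I(12, 13)) = -47341 + I*sqrt(6695)/13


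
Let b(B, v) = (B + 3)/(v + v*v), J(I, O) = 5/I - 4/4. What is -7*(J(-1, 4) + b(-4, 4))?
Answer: 847/20 ≈ 42.350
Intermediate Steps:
J(I, O) = -1 + 5/I (J(I, O) = 5/I - 4*1/4 = 5/I - 1 = -1 + 5/I)
b(B, v) = (3 + B)/(v + v**2)
-7*(J(-1, 4) + b(-4, 4)) = -7*((5 - 1*(-1))/(-1) + (3 - 4)/(4*(1 + 4))) = -7*(-(5 + 1) + (1/4)*(-1)/5) = -7*(-1*6 + (1/4)*(1/5)*(-1)) = -7*(-6 - 1/20) = -7*(-121/20) = 847/20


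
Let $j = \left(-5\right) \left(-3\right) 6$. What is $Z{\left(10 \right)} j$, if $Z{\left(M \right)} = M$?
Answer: $900$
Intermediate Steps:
$j = 90$ ($j = 15 \cdot 6 = 90$)
$Z{\left(10 \right)} j = 10 \cdot 90 = 900$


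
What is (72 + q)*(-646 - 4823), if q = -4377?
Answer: 23544045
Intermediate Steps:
(72 + q)*(-646 - 4823) = (72 - 4377)*(-646 - 4823) = -4305*(-5469) = 23544045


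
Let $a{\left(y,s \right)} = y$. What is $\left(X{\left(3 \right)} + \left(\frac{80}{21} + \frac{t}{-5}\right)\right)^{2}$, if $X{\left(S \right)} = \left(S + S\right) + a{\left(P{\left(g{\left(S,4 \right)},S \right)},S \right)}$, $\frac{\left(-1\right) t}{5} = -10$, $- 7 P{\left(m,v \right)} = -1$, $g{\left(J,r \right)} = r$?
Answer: $\frac{1}{441} \approx 0.0022676$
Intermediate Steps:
$P{\left(m,v \right)} = \frac{1}{7}$ ($P{\left(m,v \right)} = \left(- \frac{1}{7}\right) \left(-1\right) = \frac{1}{7}$)
$t = 50$ ($t = \left(-5\right) \left(-10\right) = 50$)
$X{\left(S \right)} = \frac{1}{7} + 2 S$ ($X{\left(S \right)} = \left(S + S\right) + \frac{1}{7} = 2 S + \frac{1}{7} = \frac{1}{7} + 2 S$)
$\left(X{\left(3 \right)} + \left(\frac{80}{21} + \frac{t}{-5}\right)\right)^{2} = \left(\left(\frac{1}{7} + 2 \cdot 3\right) + \left(\frac{80}{21} + \frac{50}{-5}\right)\right)^{2} = \left(\left(\frac{1}{7} + 6\right) + \left(80 \cdot \frac{1}{21} + 50 \left(- \frac{1}{5}\right)\right)\right)^{2} = \left(\frac{43}{7} + \left(\frac{80}{21} - 10\right)\right)^{2} = \left(\frac{43}{7} - \frac{130}{21}\right)^{2} = \left(- \frac{1}{21}\right)^{2} = \frac{1}{441}$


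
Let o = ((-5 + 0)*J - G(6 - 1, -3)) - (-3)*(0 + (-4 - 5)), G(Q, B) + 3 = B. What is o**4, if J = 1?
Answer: 456976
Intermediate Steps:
G(Q, B) = -3 + B
o = -26 (o = ((-5 + 0)*1 - (-3 - 3)) - (-3)*(0 + (-4 - 5)) = (-5*1 - 1*(-6)) - (-3)*(0 - 9) = (-5 + 6) - (-3)*(-9) = 1 - 1*27 = 1 - 27 = -26)
o**4 = (-26)**4 = 456976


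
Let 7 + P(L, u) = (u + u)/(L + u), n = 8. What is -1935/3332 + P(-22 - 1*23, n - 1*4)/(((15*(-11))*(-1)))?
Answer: -2814643/4508196 ≈ -0.62434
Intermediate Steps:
P(L, u) = -7 + 2*u/(L + u) (P(L, u) = -7 + (u + u)/(L + u) = -7 + (2*u)/(L + u) = -7 + 2*u/(L + u))
-1935/3332 + P(-22 - 1*23, n - 1*4)/(((15*(-11))*(-1))) = -1935/3332 + ((-7*(-22 - 1*23) - 5*(8 - 1*4))/((-22 - 1*23) + (8 - 1*4)))/(((15*(-11))*(-1))) = -1935*1/3332 + ((-7*(-22 - 23) - 5*(8 - 4))/((-22 - 23) + (8 - 4)))/((-165*(-1))) = -1935/3332 + ((-7*(-45) - 5*4)/(-45 + 4))/165 = -1935/3332 + ((315 - 20)/(-41))*(1/165) = -1935/3332 - 1/41*295*(1/165) = -1935/3332 - 295/41*1/165 = -1935/3332 - 59/1353 = -2814643/4508196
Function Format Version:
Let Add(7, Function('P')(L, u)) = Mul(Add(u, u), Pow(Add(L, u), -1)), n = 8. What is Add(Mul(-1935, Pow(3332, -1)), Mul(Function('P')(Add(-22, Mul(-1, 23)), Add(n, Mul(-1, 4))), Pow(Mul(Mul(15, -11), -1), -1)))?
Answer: Rational(-2814643, 4508196) ≈ -0.62434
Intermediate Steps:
Function('P')(L, u) = Add(-7, Mul(2, u, Pow(Add(L, u), -1))) (Function('P')(L, u) = Add(-7, Mul(Add(u, u), Pow(Add(L, u), -1))) = Add(-7, Mul(Mul(2, u), Pow(Add(L, u), -1))) = Add(-7, Mul(2, u, Pow(Add(L, u), -1))))
Add(Mul(-1935, Pow(3332, -1)), Mul(Function('P')(Add(-22, Mul(-1, 23)), Add(n, Mul(-1, 4))), Pow(Mul(Mul(15, -11), -1), -1))) = Add(Mul(-1935, Pow(3332, -1)), Mul(Mul(Pow(Add(Add(-22, Mul(-1, 23)), Add(8, Mul(-1, 4))), -1), Add(Mul(-7, Add(-22, Mul(-1, 23))), Mul(-5, Add(8, Mul(-1, 4))))), Pow(Mul(Mul(15, -11), -1), -1))) = Add(Mul(-1935, Rational(1, 3332)), Mul(Mul(Pow(Add(Add(-22, -23), Add(8, -4)), -1), Add(Mul(-7, Add(-22, -23)), Mul(-5, Add(8, -4)))), Pow(Mul(-165, -1), -1))) = Add(Rational(-1935, 3332), Mul(Mul(Pow(Add(-45, 4), -1), Add(Mul(-7, -45), Mul(-5, 4))), Pow(165, -1))) = Add(Rational(-1935, 3332), Mul(Mul(Pow(-41, -1), Add(315, -20)), Rational(1, 165))) = Add(Rational(-1935, 3332), Mul(Mul(Rational(-1, 41), 295), Rational(1, 165))) = Add(Rational(-1935, 3332), Mul(Rational(-295, 41), Rational(1, 165))) = Add(Rational(-1935, 3332), Rational(-59, 1353)) = Rational(-2814643, 4508196)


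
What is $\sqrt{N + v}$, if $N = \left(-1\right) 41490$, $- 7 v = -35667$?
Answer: $\frac{3 i \sqrt{198149}}{7} \approx 190.77 i$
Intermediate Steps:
$v = \frac{35667}{7}$ ($v = \left(- \frac{1}{7}\right) \left(-35667\right) = \frac{35667}{7} \approx 5095.3$)
$N = -41490$
$\sqrt{N + v} = \sqrt{-41490 + \frac{35667}{7}} = \sqrt{- \frac{254763}{7}} = \frac{3 i \sqrt{198149}}{7}$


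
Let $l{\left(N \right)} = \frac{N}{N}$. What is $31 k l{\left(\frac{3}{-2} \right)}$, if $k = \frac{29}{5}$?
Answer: $\frac{899}{5} \approx 179.8$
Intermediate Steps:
$k = \frac{29}{5}$ ($k = 29 \cdot \frac{1}{5} = \frac{29}{5} \approx 5.8$)
$l{\left(N \right)} = 1$
$31 k l{\left(\frac{3}{-2} \right)} = 31 \cdot \frac{29}{5} \cdot 1 = \frac{899}{5} \cdot 1 = \frac{899}{5}$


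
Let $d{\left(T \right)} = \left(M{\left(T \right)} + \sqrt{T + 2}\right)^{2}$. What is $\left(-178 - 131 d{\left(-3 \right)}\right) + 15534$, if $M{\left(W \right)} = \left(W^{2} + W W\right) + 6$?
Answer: $-59969 - 6288 i \approx -59969.0 - 6288.0 i$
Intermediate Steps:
$M{\left(W \right)} = 6 + 2 W^{2}$ ($M{\left(W \right)} = \left(W^{2} + W^{2}\right) + 6 = 2 W^{2} + 6 = 6 + 2 W^{2}$)
$d{\left(T \right)} = \left(6 + \sqrt{2 + T} + 2 T^{2}\right)^{2}$ ($d{\left(T \right)} = \left(\left(6 + 2 T^{2}\right) + \sqrt{T + 2}\right)^{2} = \left(\left(6 + 2 T^{2}\right) + \sqrt{2 + T}\right)^{2} = \left(6 + \sqrt{2 + T} + 2 T^{2}\right)^{2}$)
$\left(-178 - 131 d{\left(-3 \right)}\right) + 15534 = \left(-178 - 131 \left(6 + \sqrt{2 - 3} + 2 \left(-3\right)^{2}\right)^{2}\right) + 15534 = \left(-178 - 131 \left(6 + \sqrt{-1} + 2 \cdot 9\right)^{2}\right) + 15534 = \left(-178 - 131 \left(6 + i + 18\right)^{2}\right) + 15534 = \left(-178 - 131 \left(24 + i\right)^{2}\right) + 15534 = 15356 - 131 \left(24 + i\right)^{2}$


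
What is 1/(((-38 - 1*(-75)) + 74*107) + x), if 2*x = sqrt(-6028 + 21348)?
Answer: 1591/12655639 - sqrt(3830)/63278195 ≈ 0.00012474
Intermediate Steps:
x = sqrt(3830) (x = sqrt(-6028 + 21348)/2 = sqrt(15320)/2 = (2*sqrt(3830))/2 = sqrt(3830) ≈ 61.887)
1/(((-38 - 1*(-75)) + 74*107) + x) = 1/(((-38 - 1*(-75)) + 74*107) + sqrt(3830)) = 1/(((-38 + 75) + 7918) + sqrt(3830)) = 1/((37 + 7918) + sqrt(3830)) = 1/(7955 + sqrt(3830))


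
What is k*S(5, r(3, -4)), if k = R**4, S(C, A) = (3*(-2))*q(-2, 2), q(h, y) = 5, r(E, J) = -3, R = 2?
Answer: -480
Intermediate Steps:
S(C, A) = -30 (S(C, A) = (3*(-2))*5 = -6*5 = -30)
k = 16 (k = 2**4 = 16)
k*S(5, r(3, -4)) = 16*(-30) = -480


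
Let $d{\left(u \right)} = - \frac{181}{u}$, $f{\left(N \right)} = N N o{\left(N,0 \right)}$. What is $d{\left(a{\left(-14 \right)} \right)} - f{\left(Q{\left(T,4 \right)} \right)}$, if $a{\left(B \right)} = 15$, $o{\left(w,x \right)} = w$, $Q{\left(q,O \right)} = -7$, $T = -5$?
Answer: $\frac{4964}{15} \approx 330.93$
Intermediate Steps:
$f{\left(N \right)} = N^{3}$ ($f{\left(N \right)} = N N N = N^{2} N = N^{3}$)
$d{\left(a{\left(-14 \right)} \right)} - f{\left(Q{\left(T,4 \right)} \right)} = - \frac{181}{15} - \left(-7\right)^{3} = \left(-181\right) \frac{1}{15} - -343 = - \frac{181}{15} + 343 = \frac{4964}{15}$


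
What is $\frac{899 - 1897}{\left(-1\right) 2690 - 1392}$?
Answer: $\frac{499}{2041} \approx 0.24449$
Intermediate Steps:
$\frac{899 - 1897}{\left(-1\right) 2690 - 1392} = - \frac{998}{-2690 - 1392} = - \frac{998}{-4082} = \left(-998\right) \left(- \frac{1}{4082}\right) = \frac{499}{2041}$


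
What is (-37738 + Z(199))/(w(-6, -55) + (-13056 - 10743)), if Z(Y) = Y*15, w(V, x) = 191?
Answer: 34753/23608 ≈ 1.4721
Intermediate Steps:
Z(Y) = 15*Y
(-37738 + Z(199))/(w(-6, -55) + (-13056 - 10743)) = (-37738 + 15*199)/(191 + (-13056 - 10743)) = (-37738 + 2985)/(191 - 23799) = -34753/(-23608) = -34753*(-1/23608) = 34753/23608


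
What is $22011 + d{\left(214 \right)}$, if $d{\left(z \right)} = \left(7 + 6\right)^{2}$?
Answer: $22180$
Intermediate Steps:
$d{\left(z \right)} = 169$ ($d{\left(z \right)} = 13^{2} = 169$)
$22011 + d{\left(214 \right)} = 22011 + 169 = 22180$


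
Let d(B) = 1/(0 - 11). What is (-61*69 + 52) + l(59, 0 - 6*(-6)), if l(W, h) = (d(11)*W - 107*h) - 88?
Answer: -89126/11 ≈ -8102.4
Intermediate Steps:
d(B) = -1/11 (d(B) = 1/(-11) = -1/11)
l(W, h) = -88 - 107*h - W/11 (l(W, h) = (-W/11 - 107*h) - 88 = (-107*h - W/11) - 88 = -88 - 107*h - W/11)
(-61*69 + 52) + l(59, 0 - 6*(-6)) = (-61*69 + 52) + (-88 - 107*(0 - 6*(-6)) - 1/11*59) = (-4209 + 52) + (-88 - 107*(0 + 36) - 59/11) = -4157 + (-88 - 107*36 - 59/11) = -4157 + (-88 - 3852 - 59/11) = -4157 - 43399/11 = -89126/11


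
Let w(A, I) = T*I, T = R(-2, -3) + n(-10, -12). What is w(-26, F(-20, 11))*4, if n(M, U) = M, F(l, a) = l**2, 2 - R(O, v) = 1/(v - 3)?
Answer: -37600/3 ≈ -12533.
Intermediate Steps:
R(O, v) = 2 - 1/(-3 + v) (R(O, v) = 2 - 1/(v - 3) = 2 - 1/(-3 + v))
T = -47/6 (T = (-7 + 2*(-3))/(-3 - 3) - 10 = (-7 - 6)/(-6) - 10 = -1/6*(-13) - 10 = 13/6 - 10 = -47/6 ≈ -7.8333)
w(A, I) = -47*I/6
w(-26, F(-20, 11))*4 = -47/6*(-20)**2*4 = -47/6*400*4 = -9400/3*4 = -37600/3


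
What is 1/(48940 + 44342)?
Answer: 1/93282 ≈ 1.0720e-5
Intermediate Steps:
1/(48940 + 44342) = 1/93282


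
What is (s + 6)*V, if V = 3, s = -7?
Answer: -3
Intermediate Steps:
(s + 6)*V = (-7 + 6)*3 = -1*3 = -3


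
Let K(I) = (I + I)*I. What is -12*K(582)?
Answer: -8129376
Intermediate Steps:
K(I) = 2*I² (K(I) = (2*I)*I = 2*I²)
-12*K(582) = -24*582² = -24*338724 = -12*677448 = -8129376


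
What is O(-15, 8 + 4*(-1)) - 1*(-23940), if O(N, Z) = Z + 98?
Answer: 24042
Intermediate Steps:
O(N, Z) = 98 + Z
O(-15, 8 + 4*(-1)) - 1*(-23940) = (98 + (8 + 4*(-1))) - 1*(-23940) = (98 + (8 - 4)) + 23940 = (98 + 4) + 23940 = 102 + 23940 = 24042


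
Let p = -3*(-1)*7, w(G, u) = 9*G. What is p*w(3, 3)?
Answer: 567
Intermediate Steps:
p = 21 (p = 3*7 = 21)
p*w(3, 3) = 21*(9*3) = 21*27 = 567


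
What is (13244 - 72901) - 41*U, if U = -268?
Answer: -48669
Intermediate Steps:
(13244 - 72901) - 41*U = (13244 - 72901) - 41*(-268) = -59657 + 10988 = -48669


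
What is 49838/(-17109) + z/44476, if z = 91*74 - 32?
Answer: -1050965185/380469942 ≈ -2.7623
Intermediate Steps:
z = 6702 (z = 6734 - 32 = 6702)
49838/(-17109) + z/44476 = 49838/(-17109) + 6702/44476 = 49838*(-1/17109) + 6702*(1/44476) = -49838/17109 + 3351/22238 = -1050965185/380469942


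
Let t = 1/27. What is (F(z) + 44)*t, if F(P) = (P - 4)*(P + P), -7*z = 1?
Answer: 82/49 ≈ 1.6735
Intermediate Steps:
z = -⅐ (z = -⅐*1 = -⅐ ≈ -0.14286)
F(P) = 2*P*(-4 + P) (F(P) = (-4 + P)*(2*P) = 2*P*(-4 + P))
t = 1/27 ≈ 0.037037
(F(z) + 44)*t = (2*(-⅐)*(-4 - ⅐) + 44)*(1/27) = (2*(-⅐)*(-29/7) + 44)*(1/27) = (58/49 + 44)*(1/27) = (2214/49)*(1/27) = 82/49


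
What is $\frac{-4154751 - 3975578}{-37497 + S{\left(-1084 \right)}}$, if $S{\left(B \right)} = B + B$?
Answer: $\frac{8130329}{39665} \approx 204.97$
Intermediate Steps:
$S{\left(B \right)} = 2 B$
$\frac{-4154751 - 3975578}{-37497 + S{\left(-1084 \right)}} = \frac{-4154751 - 3975578}{-37497 + 2 \left(-1084\right)} = - \frac{8130329}{-37497 - 2168} = - \frac{8130329}{-39665} = \left(-8130329\right) \left(- \frac{1}{39665}\right) = \frac{8130329}{39665}$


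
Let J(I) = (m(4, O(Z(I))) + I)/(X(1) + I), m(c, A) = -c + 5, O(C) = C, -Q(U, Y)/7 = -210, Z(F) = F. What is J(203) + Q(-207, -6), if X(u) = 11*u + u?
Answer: 316254/215 ≈ 1470.9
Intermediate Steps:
Q(U, Y) = 1470 (Q(U, Y) = -7*(-210) = 1470)
X(u) = 12*u
m(c, A) = 5 - c
J(I) = (1 + I)/(12 + I) (J(I) = ((5 - 1*4) + I)/(12*1 + I) = ((5 - 4) + I)/(12 + I) = (1 + I)/(12 + I))
J(203) + Q(-207, -6) = (1 + 203)/(12 + 203) + 1470 = 204/215 + 1470 = 316254/215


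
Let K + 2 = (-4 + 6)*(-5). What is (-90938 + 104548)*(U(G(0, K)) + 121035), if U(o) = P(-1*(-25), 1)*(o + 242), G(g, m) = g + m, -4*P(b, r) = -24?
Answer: 1666068150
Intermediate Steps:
P(b, r) = 6 (P(b, r) = -¼*(-24) = 6)
K = -12 (K = -2 + (-4 + 6)*(-5) = -2 + 2*(-5) = -2 - 10 = -12)
U(o) = 1452 + 6*o (U(o) = 6*(o + 242) = 6*(242 + o) = 1452 + 6*o)
(-90938 + 104548)*(U(G(0, K)) + 121035) = (-90938 + 104548)*((1452 + 6*(0 - 12)) + 121035) = 13610*((1452 + 6*(-12)) + 121035) = 13610*((1452 - 72) + 121035) = 13610*(1380 + 121035) = 13610*122415 = 1666068150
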